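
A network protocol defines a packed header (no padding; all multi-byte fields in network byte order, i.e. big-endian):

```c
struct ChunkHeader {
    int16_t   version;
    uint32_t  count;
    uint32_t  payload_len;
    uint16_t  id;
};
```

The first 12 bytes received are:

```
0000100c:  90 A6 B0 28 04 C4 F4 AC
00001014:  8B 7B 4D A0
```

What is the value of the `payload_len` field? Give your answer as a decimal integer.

4104948603

`payload_len` follows `version` (2 B), `count` (4 B), so it starts at offset 2 + 4 = 6 and occupies 4 bytes.
Bytes at offsets 6..9: F4 AC 8B 7B.
In big-endian order the high byte comes first in memory.
The bytes are already most-significant first: 0xF4AC8B7B.
0xF4AC8B7B = 4104948603.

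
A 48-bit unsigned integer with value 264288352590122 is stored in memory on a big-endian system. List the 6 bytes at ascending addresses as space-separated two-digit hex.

F0 5E 6D 5F D9 2A

264288352590122 in hexadecimal, padded to 48 bits, is 0xF05E6D5FD92A.
Split into bytes (most-significant first): F0 5E 6D 5F D9 2A.
Big-endian: lowest address holds the most-significant byte.
So the memory order matches the most-significant-first order: F0 5E 6D 5F D9 2A.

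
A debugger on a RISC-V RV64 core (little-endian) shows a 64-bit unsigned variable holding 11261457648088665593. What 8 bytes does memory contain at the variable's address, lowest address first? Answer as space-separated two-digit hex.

11261457648088665593 in hexadecimal, padded to 64 bits, is 0x9C48BC10AF6E4DF9.
Split into bytes (most-significant first): 9C 48 BC 10 AF 6E 4D F9.
Little-endian: lowest address holds the least-significant byte.
So at ascending addresses the bytes are F9 4D 6E AF 10 BC 48 9C.

F9 4D 6E AF 10 BC 48 9C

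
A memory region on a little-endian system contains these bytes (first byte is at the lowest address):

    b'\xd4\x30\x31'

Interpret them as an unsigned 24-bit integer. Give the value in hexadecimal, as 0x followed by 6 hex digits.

0x3130D4

Little-endian: lowest address holds the least-significant byte.
Reassemble most-significant byte first: 31 30 D4 → 0x3130D4.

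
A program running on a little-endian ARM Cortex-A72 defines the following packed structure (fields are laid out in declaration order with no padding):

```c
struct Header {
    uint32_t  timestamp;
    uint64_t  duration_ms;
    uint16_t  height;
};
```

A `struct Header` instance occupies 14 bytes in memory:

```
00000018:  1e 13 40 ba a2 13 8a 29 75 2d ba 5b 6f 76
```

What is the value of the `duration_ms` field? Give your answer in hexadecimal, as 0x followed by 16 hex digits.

0x5BBA2D75298A13A2

`duration_ms` follows `timestamp` (4 bytes), so it starts at byte offset 4 and occupies 8 bytes.
Bytes at offsets 4..11: A2 13 8A 29 75 2D BA 5B.
In little-endian order the low byte comes first in memory.
Reassemble most-significant byte first: 5B BA 2D 75 29 8A 13 A2 → 0x5BBA2D75298A13A2.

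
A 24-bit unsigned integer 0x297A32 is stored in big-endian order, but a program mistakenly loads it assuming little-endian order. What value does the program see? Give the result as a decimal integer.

Stored big-endian, the bytes at ascending addresses are 29 7A 32.
Read back as little-endian, the first byte is least significant, giving 0x327A29.
0x327A29 = 3308073.

3308073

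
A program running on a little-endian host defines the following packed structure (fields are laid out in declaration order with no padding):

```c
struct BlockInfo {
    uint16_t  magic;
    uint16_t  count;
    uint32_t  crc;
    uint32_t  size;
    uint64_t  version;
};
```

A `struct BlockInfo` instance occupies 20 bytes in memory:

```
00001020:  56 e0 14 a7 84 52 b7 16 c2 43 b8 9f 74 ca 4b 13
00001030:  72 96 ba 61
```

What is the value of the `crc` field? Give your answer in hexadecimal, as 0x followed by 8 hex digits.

`crc` follows `magic` (2 B), `count` (2 B), so it starts at offset 2 + 2 = 4 and occupies 4 bytes.
Bytes at offsets 4..7: 84 52 B7 16.
In little-endian order the low byte comes first in memory.
Reassemble most-significant byte first: 16 B7 52 84 → 0x16B75284.

0x16B75284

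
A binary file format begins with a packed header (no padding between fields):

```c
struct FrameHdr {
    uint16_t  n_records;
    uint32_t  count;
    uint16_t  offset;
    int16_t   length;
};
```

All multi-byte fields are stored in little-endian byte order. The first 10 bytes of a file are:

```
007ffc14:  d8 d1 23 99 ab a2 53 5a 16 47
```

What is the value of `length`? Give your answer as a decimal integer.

`length` follows `n_records` (2 B), `count` (4 B), `offset` (2 B), so it starts at offset 2 + 4 + 2 = 8 and occupies 2 bytes.
Bytes at offsets 8..9: 16 47.
Little-endian: lowest address holds the least-significant byte.
Reassemble most-significant byte first: 47 16 → 0x4716.
0x4716 = 18198.

18198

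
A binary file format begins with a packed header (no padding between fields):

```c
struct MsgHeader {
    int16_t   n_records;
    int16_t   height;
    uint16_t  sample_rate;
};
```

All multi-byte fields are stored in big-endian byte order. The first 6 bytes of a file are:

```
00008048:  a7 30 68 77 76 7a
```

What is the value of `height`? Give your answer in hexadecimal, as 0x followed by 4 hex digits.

0x6877

`height` follows `n_records` (2 bytes), so it starts at byte offset 2 and occupies 2 bytes.
Bytes at offsets 2..3: 68 77.
In big-endian order the high byte comes first in memory.
The bytes are already most-significant first: 0x6877.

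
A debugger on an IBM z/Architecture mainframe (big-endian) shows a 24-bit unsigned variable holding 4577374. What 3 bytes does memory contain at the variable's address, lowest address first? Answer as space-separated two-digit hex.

4577374 in hexadecimal, padded to 24 bits, is 0x45D85E.
Split into bytes (most-significant first): 45 D8 5E.
Big-endian: lowest address holds the most-significant byte.
So the memory order matches the most-significant-first order: 45 D8 5E.

45 D8 5E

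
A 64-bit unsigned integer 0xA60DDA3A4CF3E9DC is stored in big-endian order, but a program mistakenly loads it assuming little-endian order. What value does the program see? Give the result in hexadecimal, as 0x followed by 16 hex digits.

0xDCE9F34C3ADA0DA6

Stored big-endian, the bytes at ascending addresses are A6 0D DA 3A 4C F3 E9 DC.
Read back as little-endian, the first byte is least significant, giving 0xDCE9F34C3ADA0DA6.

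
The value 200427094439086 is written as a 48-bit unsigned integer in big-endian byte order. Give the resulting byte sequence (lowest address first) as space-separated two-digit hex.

200427094439086 in hexadecimal, padded to 48 bits, is 0xB64991C474AE.
Split into bytes (most-significant first): B6 49 91 C4 74 AE.
Big-endian stores the most-significant byte at the lowest address.
So the memory order matches the most-significant-first order: B6 49 91 C4 74 AE.

B6 49 91 C4 74 AE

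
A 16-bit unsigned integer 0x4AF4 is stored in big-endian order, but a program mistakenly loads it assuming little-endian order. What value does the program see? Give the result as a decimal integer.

62538

Stored big-endian, the bytes at ascending addresses are 4A F4.
Read back as little-endian, the first byte is least significant, giving 0xF44A.
0xF44A = 62538.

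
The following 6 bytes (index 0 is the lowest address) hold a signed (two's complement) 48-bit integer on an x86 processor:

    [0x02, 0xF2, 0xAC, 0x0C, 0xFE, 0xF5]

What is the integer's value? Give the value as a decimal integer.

-11003493551614

Little-endian: lowest address holds the least-significant byte.
Reassemble most-significant byte first: F5 FE 0C AC F2 02 → 0xF5FE0CACF202.
Top bit is set, so as a signed 48-bit value this is 0xF5FE0CACF202 − 2^48 = -11003493551614.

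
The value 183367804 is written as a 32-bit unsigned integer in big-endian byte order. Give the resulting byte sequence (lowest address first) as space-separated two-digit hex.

0A ED F8 7C

183367804 in hexadecimal, padded to 32 bits, is 0x0AEDF87C.
Split into bytes (most-significant first): 0A ED F8 7C.
Big-endian stores the most-significant byte at the lowest address.
So the memory order matches the most-significant-first order: 0A ED F8 7C.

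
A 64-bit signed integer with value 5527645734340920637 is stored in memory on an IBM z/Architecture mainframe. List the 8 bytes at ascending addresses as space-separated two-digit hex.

5527645734340920637 in hexadecimal, padded to 64 bits, is 0x4CB624823798053D.
Split into bytes (most-significant first): 4C B6 24 82 37 98 05 3D.
Big-endian: lowest address holds the most-significant byte.
So the memory order matches the most-significant-first order: 4C B6 24 82 37 98 05 3D.

4C B6 24 82 37 98 05 3D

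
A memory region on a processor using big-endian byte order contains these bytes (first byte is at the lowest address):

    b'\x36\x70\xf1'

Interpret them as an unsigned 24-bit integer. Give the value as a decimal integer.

Big-endian stores the most-significant byte at the lowest address.
The bytes are already most-significant first: 0x3670F1.
0x3670F1 = 3567857.

3567857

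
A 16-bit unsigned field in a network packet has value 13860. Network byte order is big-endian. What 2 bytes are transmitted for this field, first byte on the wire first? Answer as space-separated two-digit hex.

36 24

13860 in hexadecimal, padded to 16 bits, is 0x3624.
Split into bytes (most-significant first): 36 24.
Big-endian stores the most-significant byte at the lowest address.
So the memory order matches the most-significant-first order: 36 24.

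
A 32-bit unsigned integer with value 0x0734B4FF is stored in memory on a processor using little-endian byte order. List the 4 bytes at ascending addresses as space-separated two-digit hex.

Split into bytes (most-significant first): 07 34 B4 FF.
Little-endian: lowest address holds the least-significant byte.
So at ascending addresses the bytes are FF B4 34 07.

FF B4 34 07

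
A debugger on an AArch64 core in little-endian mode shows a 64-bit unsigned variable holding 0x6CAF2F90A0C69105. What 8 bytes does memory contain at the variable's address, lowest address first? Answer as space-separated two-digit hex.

05 91 C6 A0 90 2F AF 6C

Split into bytes (most-significant first): 6C AF 2F 90 A0 C6 91 05.
In little-endian order the low byte comes first in memory.
So at ascending addresses the bytes are 05 91 C6 A0 90 2F AF 6C.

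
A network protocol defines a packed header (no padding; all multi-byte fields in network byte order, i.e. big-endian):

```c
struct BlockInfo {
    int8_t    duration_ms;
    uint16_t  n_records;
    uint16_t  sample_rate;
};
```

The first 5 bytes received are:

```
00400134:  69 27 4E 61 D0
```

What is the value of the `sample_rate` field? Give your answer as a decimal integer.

`sample_rate` follows `duration_ms` (1 B), `n_records` (2 B), so it starts at offset 1 + 2 = 3 and occupies 2 bytes.
Bytes at offsets 3..4: 61 D0.
In big-endian order the high byte comes first in memory.
The bytes are already most-significant first: 0x61D0.
0x61D0 = 25040.

25040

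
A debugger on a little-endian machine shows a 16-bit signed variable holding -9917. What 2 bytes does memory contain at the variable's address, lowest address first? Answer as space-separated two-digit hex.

43 D9

Two's complement of -9917 in 16 bits: 9917 = 0x26BD; invert → 0xD942; add 1 → 0xD943.
Split into bytes (most-significant first): D9 43.
Little-endian: lowest address holds the least-significant byte.
So at ascending addresses the bytes are 43 D9.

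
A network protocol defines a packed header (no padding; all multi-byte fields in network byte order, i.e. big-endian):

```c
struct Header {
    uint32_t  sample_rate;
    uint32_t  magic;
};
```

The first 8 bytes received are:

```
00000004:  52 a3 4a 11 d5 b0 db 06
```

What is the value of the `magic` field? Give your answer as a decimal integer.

`magic` follows `sample_rate` (4 bytes), so it starts at byte offset 4 and occupies 4 bytes.
Bytes at offsets 4..7: D5 B0 DB 06.
Big-endian: lowest address holds the most-significant byte.
The bytes are already most-significant first: 0xD5B0DB06.
0xD5B0DB06 = 3585137414.

3585137414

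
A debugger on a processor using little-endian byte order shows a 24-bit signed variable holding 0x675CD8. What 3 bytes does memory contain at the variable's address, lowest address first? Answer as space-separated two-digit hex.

D8 5C 67

Split into bytes (most-significant first): 67 5C D8.
Little-endian: lowest address holds the least-significant byte.
So at ascending addresses the bytes are D8 5C 67.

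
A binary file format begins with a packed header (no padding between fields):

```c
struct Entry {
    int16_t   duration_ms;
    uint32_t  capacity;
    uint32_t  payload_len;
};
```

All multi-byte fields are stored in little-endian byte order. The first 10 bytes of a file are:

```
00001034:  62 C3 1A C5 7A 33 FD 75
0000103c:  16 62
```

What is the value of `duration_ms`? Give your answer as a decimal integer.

`duration_ms` is the first field, at byte offset 0, occupying 2 bytes.
Bytes at offsets 0..1: 62 C3.
In little-endian order the low byte comes first in memory.
Reassemble most-significant byte first: C3 62 → 0xC362.
Top bit is set, so as a signed 16-bit value this is 0xC362 − 2^16 = -15518.

-15518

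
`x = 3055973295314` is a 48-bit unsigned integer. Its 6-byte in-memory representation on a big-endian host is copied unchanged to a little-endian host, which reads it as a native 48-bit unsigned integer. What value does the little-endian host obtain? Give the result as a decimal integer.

231877558847234

3055973295314 in 48-bit hexadecimal is 0x02C78633E4D2.
Stored big-endian, the bytes at ascending addresses are 02 C7 86 33 E4 D2.
Read back as little-endian, the first byte is least significant, giving 0xD2E43386C702.
0xD2E43386C702 = 231877558847234.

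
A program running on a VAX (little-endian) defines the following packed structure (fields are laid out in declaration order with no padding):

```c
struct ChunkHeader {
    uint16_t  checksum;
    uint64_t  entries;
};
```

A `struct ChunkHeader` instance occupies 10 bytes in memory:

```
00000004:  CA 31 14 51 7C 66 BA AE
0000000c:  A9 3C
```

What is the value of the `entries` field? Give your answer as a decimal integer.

4371217028946350356

`entries` follows `checksum` (2 bytes), so it starts at byte offset 2 and occupies 8 bytes.
Bytes at offsets 2..9: 14 51 7C 66 BA AE A9 3C.
Little-endian stores the least-significant byte at the lowest address.
Reassemble most-significant byte first: 3C A9 AE BA 66 7C 51 14 → 0x3CA9AEBA667C5114.
0x3CA9AEBA667C5114 = 4371217028946350356.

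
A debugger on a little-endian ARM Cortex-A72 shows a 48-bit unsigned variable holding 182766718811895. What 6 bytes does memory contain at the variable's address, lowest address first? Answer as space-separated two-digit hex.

F7 FE 59 B1 39 A6

182766718811895 in hexadecimal, padded to 48 bits, is 0xA639B159FEF7.
Split into bytes (most-significant first): A6 39 B1 59 FE F7.
Little-endian: lowest address holds the least-significant byte.
So at ascending addresses the bytes are F7 FE 59 B1 39 A6.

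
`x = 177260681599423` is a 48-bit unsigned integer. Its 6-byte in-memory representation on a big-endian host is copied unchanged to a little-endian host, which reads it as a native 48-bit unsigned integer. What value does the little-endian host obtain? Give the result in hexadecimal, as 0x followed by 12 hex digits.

177260681599423 in 48-bit hexadecimal is 0xA137B7F599BF.
Stored big-endian, the bytes at ascending addresses are A1 37 B7 F5 99 BF.
Read back as little-endian, the first byte is least significant, giving 0xBF99F5B737A1.

0xBF99F5B737A1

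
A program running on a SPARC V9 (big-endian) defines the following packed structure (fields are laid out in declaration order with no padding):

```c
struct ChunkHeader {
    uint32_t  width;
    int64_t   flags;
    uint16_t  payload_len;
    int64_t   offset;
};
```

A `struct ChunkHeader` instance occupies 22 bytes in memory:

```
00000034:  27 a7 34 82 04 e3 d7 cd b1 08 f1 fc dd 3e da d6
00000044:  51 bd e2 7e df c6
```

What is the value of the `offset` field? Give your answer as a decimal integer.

-2677863052434546746

`offset` follows `width` (4 B), `flags` (8 B), `payload_len` (2 B), so it starts at offset 4 + 8 + 2 = 14 and occupies 8 bytes.
Bytes at offsets 14..21: DA D6 51 BD E2 7E DF C6.
Big-endian stores the most-significant byte at the lowest address.
The bytes are already most-significant first: 0xDAD651BDE27EDFC6.
Top bit is set, so as a signed 64-bit value this is 0xDAD651BDE27EDFC6 − 2^64 = -2677863052434546746.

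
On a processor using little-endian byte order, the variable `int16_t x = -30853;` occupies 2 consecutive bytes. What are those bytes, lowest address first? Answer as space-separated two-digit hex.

Two's complement of -30853 in 16 bits: 30853 = 0x7885; invert → 0x877A; add 1 → 0x877B.
Split into bytes (most-significant first): 87 7B.
Little-endian stores the least-significant byte at the lowest address.
So at ascending addresses the bytes are 7B 87.

7B 87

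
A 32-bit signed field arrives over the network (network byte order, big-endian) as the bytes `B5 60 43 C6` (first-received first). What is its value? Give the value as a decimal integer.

-1251982394

In big-endian order the high byte comes first in memory.
The bytes are already most-significant first: 0xB56043C6.
Top bit is set, so as a signed 32-bit value this is 0xB56043C6 − 2^32 = -1251982394.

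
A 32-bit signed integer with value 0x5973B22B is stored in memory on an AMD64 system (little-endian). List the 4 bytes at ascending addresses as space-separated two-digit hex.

2B B2 73 59

Split into bytes (most-significant first): 59 73 B2 2B.
Little-endian stores the least-significant byte at the lowest address.
So at ascending addresses the bytes are 2B B2 73 59.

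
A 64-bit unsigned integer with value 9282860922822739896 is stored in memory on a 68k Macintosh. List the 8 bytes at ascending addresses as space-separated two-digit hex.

9282860922822739896 in hexadecimal, padded to 64 bits, is 0x80D358D39C3447B8.
Split into bytes (most-significant first): 80 D3 58 D3 9C 34 47 B8.
In big-endian order the high byte comes first in memory.
So the memory order matches the most-significant-first order: 80 D3 58 D3 9C 34 47 B8.

80 D3 58 D3 9C 34 47 B8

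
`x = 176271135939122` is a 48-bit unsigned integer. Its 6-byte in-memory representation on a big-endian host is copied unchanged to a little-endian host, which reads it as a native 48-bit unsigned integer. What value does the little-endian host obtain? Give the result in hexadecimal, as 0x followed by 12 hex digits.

176271135939122 in 48-bit hexadecimal is 0xA05152711A32.
Stored big-endian, the bytes at ascending addresses are A0 51 52 71 1A 32.
Read back as little-endian, the first byte is least significant, giving 0x321A715251A0.

0x321A715251A0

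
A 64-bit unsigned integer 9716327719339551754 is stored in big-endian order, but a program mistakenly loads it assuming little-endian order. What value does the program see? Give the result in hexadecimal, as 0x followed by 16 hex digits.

0x0AEC83D89454D786

9716327719339551754 in 64-bit hexadecimal is 0x86D75494D883EC0A.
Stored big-endian, the bytes at ascending addresses are 86 D7 54 94 D8 83 EC 0A.
Read back as little-endian, the first byte is least significant, giving 0x0AEC83D89454D786.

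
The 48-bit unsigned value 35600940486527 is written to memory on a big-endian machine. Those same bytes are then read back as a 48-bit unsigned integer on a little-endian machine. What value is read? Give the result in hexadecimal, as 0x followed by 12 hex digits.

35600940486527 in 48-bit hexadecimal is 0x2060FD694F7F.
Stored big-endian, the bytes at ascending addresses are 20 60 FD 69 4F 7F.
Read back as little-endian, the first byte is least significant, giving 0x7F4F69FD6020.

0x7F4F69FD6020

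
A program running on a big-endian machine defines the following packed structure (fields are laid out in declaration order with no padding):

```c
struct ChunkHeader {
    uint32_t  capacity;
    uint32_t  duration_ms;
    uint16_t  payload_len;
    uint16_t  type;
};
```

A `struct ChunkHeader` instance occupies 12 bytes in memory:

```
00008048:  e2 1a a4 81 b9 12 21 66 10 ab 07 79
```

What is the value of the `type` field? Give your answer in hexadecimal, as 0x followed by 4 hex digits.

`type` follows `capacity` (4 B), `duration_ms` (4 B), `payload_len` (2 B), so it starts at offset 4 + 4 + 2 = 10 and occupies 2 bytes.
Bytes at offsets 10..11: 07 79.
Big-endian: lowest address holds the most-significant byte.
The bytes are already most-significant first: 0x0779.

0x0779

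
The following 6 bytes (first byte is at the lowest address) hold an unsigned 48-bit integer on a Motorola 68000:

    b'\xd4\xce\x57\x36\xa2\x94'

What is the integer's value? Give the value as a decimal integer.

Big-endian stores the most-significant byte at the lowest address.
The bytes are already most-significant first: 0xD4CE5736A294.
0xD4CE5736A294 = 233982691549844.

233982691549844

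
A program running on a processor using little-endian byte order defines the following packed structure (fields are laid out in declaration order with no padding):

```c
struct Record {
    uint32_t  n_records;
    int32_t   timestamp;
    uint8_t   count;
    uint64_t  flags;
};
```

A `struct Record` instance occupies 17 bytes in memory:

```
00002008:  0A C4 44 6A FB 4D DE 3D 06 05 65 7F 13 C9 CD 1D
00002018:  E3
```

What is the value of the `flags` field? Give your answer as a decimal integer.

`flags` follows `n_records` (4 B), `timestamp` (4 B), `count` (1 B), so it starts at offset 4 + 4 + 1 = 9 and occupies 8 bytes.
Bytes at offsets 9..16: 05 65 7F 13 C9 CD 1D E3.
Little-endian stores the least-significant byte at the lowest address.
Reassemble most-significant byte first: E3 1D CD C9 13 7F 65 05 → 0xE31DCDC9137F6505.
0xE31DCDC9137F6505 = 16365462884433487109.

16365462884433487109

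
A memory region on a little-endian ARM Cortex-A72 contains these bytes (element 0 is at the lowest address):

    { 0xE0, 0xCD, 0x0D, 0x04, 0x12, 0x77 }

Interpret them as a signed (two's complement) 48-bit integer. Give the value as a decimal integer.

130919261130208

Little-endian stores the least-significant byte at the lowest address.
Reassemble most-significant byte first: 77 12 04 0D CD E0 → 0x7712040DCDE0.
0x7712040DCDE0 = 130919261130208.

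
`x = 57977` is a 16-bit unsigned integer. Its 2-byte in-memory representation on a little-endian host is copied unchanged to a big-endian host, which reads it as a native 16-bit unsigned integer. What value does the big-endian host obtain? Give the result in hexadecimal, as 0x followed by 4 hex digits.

0x79E2

57977 in 16-bit hexadecimal is 0xE279.
Stored little-endian, the bytes at ascending addresses are 79 E2.
Read back as big-endian, the last byte is least significant, giving 0x79E2.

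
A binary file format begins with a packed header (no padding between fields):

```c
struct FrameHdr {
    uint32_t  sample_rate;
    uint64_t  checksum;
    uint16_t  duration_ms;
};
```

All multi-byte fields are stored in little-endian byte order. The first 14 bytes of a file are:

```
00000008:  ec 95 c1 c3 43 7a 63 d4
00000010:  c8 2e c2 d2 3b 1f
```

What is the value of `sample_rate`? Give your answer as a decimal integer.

3284243948

`sample_rate` is the first field, at byte offset 0, occupying 4 bytes.
Bytes at offsets 0..3: EC 95 C1 C3.
Little-endian stores the least-significant byte at the lowest address.
Reassemble most-significant byte first: C3 C1 95 EC → 0xC3C195EC.
0xC3C195EC = 3284243948.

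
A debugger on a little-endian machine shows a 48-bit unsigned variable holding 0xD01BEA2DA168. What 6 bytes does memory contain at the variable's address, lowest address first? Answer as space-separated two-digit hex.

68 A1 2D EA 1B D0

Split into bytes (most-significant first): D0 1B EA 2D A1 68.
Little-endian: lowest address holds the least-significant byte.
So at ascending addresses the bytes are 68 A1 2D EA 1B D0.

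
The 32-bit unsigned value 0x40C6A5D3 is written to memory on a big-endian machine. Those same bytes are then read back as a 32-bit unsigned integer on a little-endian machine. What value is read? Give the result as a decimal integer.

Stored big-endian, the bytes at ascending addresses are 40 C6 A5 D3.
Read back as little-endian, the first byte is least significant, giving 0xD3A5C640.
0xD3A5C640 = 3550856768.

3550856768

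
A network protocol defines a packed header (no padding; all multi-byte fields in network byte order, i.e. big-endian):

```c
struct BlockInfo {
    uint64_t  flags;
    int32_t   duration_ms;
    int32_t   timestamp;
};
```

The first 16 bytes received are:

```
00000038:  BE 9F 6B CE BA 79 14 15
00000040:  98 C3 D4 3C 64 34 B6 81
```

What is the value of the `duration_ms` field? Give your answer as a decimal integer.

`duration_ms` follows `flags` (8 bytes), so it starts at byte offset 8 and occupies 4 bytes.
Bytes at offsets 8..11: 98 C3 D4 3C.
Big-endian stores the most-significant byte at the lowest address.
The bytes are already most-significant first: 0x98C3D43C.
Top bit is set, so as a signed 32-bit value this is 0x98C3D43C − 2^32 = -1731996612.

-1731996612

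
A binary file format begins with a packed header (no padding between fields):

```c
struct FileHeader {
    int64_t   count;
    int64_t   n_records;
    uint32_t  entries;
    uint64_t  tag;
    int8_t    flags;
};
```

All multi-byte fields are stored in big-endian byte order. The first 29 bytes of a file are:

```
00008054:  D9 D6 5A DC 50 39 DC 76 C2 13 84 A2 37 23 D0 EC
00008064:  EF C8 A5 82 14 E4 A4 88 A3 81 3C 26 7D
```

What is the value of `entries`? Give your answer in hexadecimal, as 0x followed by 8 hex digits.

0xEFC8A582

`entries` follows `count` (8 B), `n_records` (8 B), so it starts at offset 8 + 8 = 16 and occupies 4 bytes.
Bytes at offsets 16..19: EF C8 A5 82.
Big-endian stores the most-significant byte at the lowest address.
The bytes are already most-significant first: 0xEFC8A582.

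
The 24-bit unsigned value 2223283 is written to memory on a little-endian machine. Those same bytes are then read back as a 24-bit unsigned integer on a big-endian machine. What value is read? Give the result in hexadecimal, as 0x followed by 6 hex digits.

2223283 in 24-bit hexadecimal is 0x21ECB3.
Stored little-endian, the bytes at ascending addresses are B3 EC 21.
Read back as big-endian, the last byte is least significant, giving 0xB3EC21.

0xB3EC21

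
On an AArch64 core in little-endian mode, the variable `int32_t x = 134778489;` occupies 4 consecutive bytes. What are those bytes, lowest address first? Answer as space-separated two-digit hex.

134778489 in hexadecimal, padded to 32 bits, is 0x08088E79.
Split into bytes (most-significant first): 08 08 8E 79.
Little-endian stores the least-significant byte at the lowest address.
So at ascending addresses the bytes are 79 8E 08 08.

79 8E 08 08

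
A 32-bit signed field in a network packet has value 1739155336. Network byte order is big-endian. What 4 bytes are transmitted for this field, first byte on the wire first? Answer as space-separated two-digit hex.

1739155336 in hexadecimal, padded to 32 bits, is 0x67A96788.
Split into bytes (most-significant first): 67 A9 67 88.
In big-endian order the high byte comes first in memory.
So the memory order matches the most-significant-first order: 67 A9 67 88.

67 A9 67 88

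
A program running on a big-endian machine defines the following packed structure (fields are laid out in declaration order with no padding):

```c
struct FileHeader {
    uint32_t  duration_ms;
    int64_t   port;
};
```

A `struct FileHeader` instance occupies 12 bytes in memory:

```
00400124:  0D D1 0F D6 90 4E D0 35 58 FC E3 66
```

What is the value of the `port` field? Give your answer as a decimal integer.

-8048266556519685274

`port` follows `duration_ms` (4 bytes), so it starts at byte offset 4 and occupies 8 bytes.
Bytes at offsets 4..11: 90 4E D0 35 58 FC E3 66.
Big-endian: lowest address holds the most-significant byte.
The bytes are already most-significant first: 0x904ED03558FCE366.
Top bit is set, so as a signed 64-bit value this is 0x904ED03558FCE366 − 2^64 = -8048266556519685274.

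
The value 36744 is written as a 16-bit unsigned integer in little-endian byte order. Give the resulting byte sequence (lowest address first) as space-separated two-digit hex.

88 8F

36744 in hexadecimal, padded to 16 bits, is 0x8F88.
Split into bytes (most-significant first): 8F 88.
Little-endian stores the least-significant byte at the lowest address.
So at ascending addresses the bytes are 88 8F.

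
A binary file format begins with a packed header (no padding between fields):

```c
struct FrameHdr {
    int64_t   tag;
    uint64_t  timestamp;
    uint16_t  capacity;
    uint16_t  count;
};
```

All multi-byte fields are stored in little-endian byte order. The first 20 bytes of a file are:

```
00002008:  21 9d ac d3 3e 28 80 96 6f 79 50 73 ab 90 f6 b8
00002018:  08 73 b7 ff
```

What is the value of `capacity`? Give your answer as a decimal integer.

29448

`capacity` follows `tag` (8 B), `timestamp` (8 B), so it starts at offset 8 + 8 = 16 and occupies 2 bytes.
Bytes at offsets 16..17: 08 73.
In little-endian order the low byte comes first in memory.
Reassemble most-significant byte first: 73 08 → 0x7308.
0x7308 = 29448.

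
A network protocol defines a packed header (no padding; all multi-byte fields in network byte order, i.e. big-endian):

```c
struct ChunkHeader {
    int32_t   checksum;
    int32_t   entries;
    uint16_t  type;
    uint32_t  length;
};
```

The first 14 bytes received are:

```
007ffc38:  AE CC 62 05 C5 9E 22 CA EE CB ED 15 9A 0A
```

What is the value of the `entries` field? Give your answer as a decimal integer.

-979492150

`entries` follows `checksum` (4 bytes), so it starts at byte offset 4 and occupies 4 bytes.
Bytes at offsets 4..7: C5 9E 22 CA.
Big-endian stores the most-significant byte at the lowest address.
The bytes are already most-significant first: 0xC59E22CA.
Top bit is set, so as a signed 32-bit value this is 0xC59E22CA − 2^32 = -979492150.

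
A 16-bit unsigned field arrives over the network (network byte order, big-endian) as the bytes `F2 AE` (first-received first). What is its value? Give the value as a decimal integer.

Big-endian stores the most-significant byte at the lowest address.
The bytes are already most-significant first: 0xF2AE.
0xF2AE = 62126.

62126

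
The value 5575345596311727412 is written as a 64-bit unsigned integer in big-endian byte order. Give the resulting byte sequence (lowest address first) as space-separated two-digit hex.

5575345596311727412 in hexadecimal, padded to 64 bits, is 0x4D5F9B47C832ED34.
Split into bytes (most-significant first): 4D 5F 9B 47 C8 32 ED 34.
Big-endian stores the most-significant byte at the lowest address.
So the memory order matches the most-significant-first order: 4D 5F 9B 47 C8 32 ED 34.

4D 5F 9B 47 C8 32 ED 34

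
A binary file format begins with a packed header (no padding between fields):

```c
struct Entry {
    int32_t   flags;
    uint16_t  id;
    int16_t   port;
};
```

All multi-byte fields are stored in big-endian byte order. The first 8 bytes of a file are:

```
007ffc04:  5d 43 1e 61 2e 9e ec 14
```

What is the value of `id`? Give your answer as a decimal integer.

11934

`id` follows `flags` (4 bytes), so it starts at byte offset 4 and occupies 2 bytes.
Bytes at offsets 4..5: 2E 9E.
Big-endian stores the most-significant byte at the lowest address.
The bytes are already most-significant first: 0x2E9E.
0x2E9E = 11934.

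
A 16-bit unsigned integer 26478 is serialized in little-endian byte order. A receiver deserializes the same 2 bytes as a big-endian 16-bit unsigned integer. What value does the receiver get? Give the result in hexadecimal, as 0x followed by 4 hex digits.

0x6E67

26478 in 16-bit hexadecimal is 0x676E.
Stored little-endian, the bytes at ascending addresses are 6E 67.
Read back as big-endian, the last byte is least significant, giving 0x6E67.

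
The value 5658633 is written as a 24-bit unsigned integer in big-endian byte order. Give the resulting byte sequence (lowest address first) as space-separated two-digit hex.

5658633 in hexadecimal, padded to 24 bits, is 0x565809.
Split into bytes (most-significant first): 56 58 09.
In big-endian order the high byte comes first in memory.
So the memory order matches the most-significant-first order: 56 58 09.

56 58 09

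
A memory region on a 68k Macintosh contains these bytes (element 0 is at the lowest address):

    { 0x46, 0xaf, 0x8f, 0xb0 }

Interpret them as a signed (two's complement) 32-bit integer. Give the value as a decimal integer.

Big-endian: lowest address holds the most-significant byte.
The bytes are already most-significant first: 0x46AF8FB0.
0x46AF8FB0 = 1185910704.

1185910704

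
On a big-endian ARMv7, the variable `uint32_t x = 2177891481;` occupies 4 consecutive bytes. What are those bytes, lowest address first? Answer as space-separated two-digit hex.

2177891481 in hexadecimal, padded to 32 bits, is 0x81CFFC99.
Split into bytes (most-significant first): 81 CF FC 99.
Big-endian stores the most-significant byte at the lowest address.
So the memory order matches the most-significant-first order: 81 CF FC 99.

81 CF FC 99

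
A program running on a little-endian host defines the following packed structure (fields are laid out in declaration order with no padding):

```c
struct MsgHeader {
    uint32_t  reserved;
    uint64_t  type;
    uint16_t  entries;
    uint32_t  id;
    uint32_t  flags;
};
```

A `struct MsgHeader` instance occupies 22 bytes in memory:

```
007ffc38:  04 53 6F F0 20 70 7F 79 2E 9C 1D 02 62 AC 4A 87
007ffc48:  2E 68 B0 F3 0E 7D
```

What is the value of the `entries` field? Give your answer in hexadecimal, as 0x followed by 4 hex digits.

0xAC62

`entries` follows `reserved` (4 B), `type` (8 B), so it starts at offset 4 + 8 = 12 and occupies 2 bytes.
Bytes at offsets 12..13: 62 AC.
Little-endian stores the least-significant byte at the lowest address.
Reassemble most-significant byte first: AC 62 → 0xAC62.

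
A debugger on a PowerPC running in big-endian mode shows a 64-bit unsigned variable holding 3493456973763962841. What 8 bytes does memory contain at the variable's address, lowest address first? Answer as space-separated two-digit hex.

30 7B 40 9B C7 4F E7 D9

3493456973763962841 in hexadecimal, padded to 64 bits, is 0x307B409BC74FE7D9.
Split into bytes (most-significant first): 30 7B 40 9B C7 4F E7 D9.
In big-endian order the high byte comes first in memory.
So the memory order matches the most-significant-first order: 30 7B 40 9B C7 4F E7 D9.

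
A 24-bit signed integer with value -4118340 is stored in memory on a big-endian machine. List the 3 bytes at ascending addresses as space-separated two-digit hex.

Two's complement of -4118340 in 24 bits: 4118340 = 0x3ED744; invert → 0xC128BB; add 1 → 0xC128BC.
Split into bytes (most-significant first): C1 28 BC.
In big-endian order the high byte comes first in memory.
So the memory order matches the most-significant-first order: C1 28 BC.

C1 28 BC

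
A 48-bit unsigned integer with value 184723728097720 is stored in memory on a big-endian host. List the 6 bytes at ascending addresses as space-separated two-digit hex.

A8 01 58 31 E1 B8

184723728097720 in hexadecimal, padded to 48 bits, is 0xA8015831E1B8.
Split into bytes (most-significant first): A8 01 58 31 E1 B8.
Big-endian: lowest address holds the most-significant byte.
So the memory order matches the most-significant-first order: A8 01 58 31 E1 B8.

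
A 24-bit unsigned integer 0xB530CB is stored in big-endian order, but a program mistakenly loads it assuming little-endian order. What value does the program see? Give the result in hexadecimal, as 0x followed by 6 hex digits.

0xCB30B5

Stored big-endian, the bytes at ascending addresses are B5 30 CB.
Read back as little-endian, the first byte is least significant, giving 0xCB30B5.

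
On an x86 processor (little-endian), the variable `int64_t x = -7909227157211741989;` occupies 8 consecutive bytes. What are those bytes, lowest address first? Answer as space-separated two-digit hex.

DB 80 85 2E CE C7 3C 92

Two's complement of -7909227157211741989 in 64 bits: 7909227157211741989 = 0x6DC33831D17A7F25; invert → 0x923CC7CE2E8580DA; add 1 → 0x923CC7CE2E8580DB.
Split into bytes (most-significant first): 92 3C C7 CE 2E 85 80 DB.
Little-endian: lowest address holds the least-significant byte.
So at ascending addresses the bytes are DB 80 85 2E CE C7 3C 92.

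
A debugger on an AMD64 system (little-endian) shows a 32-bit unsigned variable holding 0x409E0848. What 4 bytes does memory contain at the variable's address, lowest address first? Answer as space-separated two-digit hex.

Split into bytes (most-significant first): 40 9E 08 48.
In little-endian order the low byte comes first in memory.
So at ascending addresses the bytes are 48 08 9E 40.

48 08 9E 40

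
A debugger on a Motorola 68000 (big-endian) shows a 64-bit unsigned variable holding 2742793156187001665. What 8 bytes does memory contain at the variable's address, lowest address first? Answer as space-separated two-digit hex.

2742793156187001665 in hexadecimal, padded to 64 bits, is 0x26105BD7F6E61341.
Split into bytes (most-significant first): 26 10 5B D7 F6 E6 13 41.
Big-endian stores the most-significant byte at the lowest address.
So the memory order matches the most-significant-first order: 26 10 5B D7 F6 E6 13 41.

26 10 5B D7 F6 E6 13 41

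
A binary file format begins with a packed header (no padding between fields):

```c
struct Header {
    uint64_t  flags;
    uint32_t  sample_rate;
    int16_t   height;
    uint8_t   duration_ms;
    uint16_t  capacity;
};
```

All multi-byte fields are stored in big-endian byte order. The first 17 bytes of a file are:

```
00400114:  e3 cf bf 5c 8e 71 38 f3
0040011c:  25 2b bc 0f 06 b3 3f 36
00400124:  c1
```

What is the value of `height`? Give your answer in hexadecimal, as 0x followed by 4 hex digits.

0x06B3

`height` follows `flags` (8 B), `sample_rate` (4 B), so it starts at offset 8 + 4 = 12 and occupies 2 bytes.
Bytes at offsets 12..13: 06 B3.
Big-endian stores the most-significant byte at the lowest address.
The bytes are already most-significant first: 0x06B3.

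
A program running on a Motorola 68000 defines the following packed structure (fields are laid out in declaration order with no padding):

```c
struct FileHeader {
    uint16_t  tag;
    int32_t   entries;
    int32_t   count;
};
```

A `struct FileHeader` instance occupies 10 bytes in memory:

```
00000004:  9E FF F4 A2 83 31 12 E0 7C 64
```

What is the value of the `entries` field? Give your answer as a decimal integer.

-190676175

`entries` follows `tag` (2 bytes), so it starts at byte offset 2 and occupies 4 bytes.
Bytes at offsets 2..5: F4 A2 83 31.
In big-endian order the high byte comes first in memory.
The bytes are already most-significant first: 0xF4A28331.
Top bit is set, so as a signed 32-bit value this is 0xF4A28331 − 2^32 = -190676175.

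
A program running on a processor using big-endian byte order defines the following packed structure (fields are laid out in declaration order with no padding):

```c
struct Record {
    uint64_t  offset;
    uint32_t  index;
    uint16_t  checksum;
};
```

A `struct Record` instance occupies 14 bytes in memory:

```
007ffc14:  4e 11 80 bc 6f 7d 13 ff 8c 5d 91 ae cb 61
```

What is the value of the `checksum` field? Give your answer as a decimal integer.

52065

`checksum` follows `offset` (8 B), `index` (4 B), so it starts at offset 8 + 4 = 12 and occupies 2 bytes.
Bytes at offsets 12..13: CB 61.
In big-endian order the high byte comes first in memory.
The bytes are already most-significant first: 0xCB61.
0xCB61 = 52065.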